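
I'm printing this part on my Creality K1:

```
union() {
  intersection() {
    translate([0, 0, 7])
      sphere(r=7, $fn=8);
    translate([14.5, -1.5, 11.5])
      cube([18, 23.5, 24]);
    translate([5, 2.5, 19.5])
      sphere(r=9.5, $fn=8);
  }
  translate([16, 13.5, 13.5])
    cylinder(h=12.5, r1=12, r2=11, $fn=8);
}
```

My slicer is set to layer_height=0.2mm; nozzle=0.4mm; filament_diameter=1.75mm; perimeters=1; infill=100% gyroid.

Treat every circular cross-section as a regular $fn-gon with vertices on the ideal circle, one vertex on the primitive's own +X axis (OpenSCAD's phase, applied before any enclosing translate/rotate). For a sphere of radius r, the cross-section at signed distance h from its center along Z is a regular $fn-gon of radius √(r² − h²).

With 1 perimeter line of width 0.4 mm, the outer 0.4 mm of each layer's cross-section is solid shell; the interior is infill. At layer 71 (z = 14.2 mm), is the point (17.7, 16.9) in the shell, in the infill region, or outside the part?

At z = 14.2 mm: the sphere does not reach this height (|z−center|=7.200 > r=7); the 18×23.5 cube at (14.5, -1.5) contributes its full rectangle; the r=9.5 sphere at (5, 2.5) contributes a regular 8-gon of circumradius √(9.5²−5.3²) = 7.884; Taking the intersection: at least one operand is absent at this height, so nothing remains; the cone at (16, 13.5) contributes a regular 8-gon of circumradius 11.944 (interpolated between r1=12 and r2=11 at t=0.056); Merging all regions: only the cone at (16, 13.5) is present, so the union is just that shape — 1 connected region. Overall, the cross-section is a single solid region. The nearest boundary edge runs (24.45, 21.95)→(16.00, 25.44); distance from the point to it = 7.24 mm. The point is inside the cross-section and 7.24 mm from the nearest boundary — more than the 0.4 mm shell width (1 × 0.4), so it's in the infill interior.

infill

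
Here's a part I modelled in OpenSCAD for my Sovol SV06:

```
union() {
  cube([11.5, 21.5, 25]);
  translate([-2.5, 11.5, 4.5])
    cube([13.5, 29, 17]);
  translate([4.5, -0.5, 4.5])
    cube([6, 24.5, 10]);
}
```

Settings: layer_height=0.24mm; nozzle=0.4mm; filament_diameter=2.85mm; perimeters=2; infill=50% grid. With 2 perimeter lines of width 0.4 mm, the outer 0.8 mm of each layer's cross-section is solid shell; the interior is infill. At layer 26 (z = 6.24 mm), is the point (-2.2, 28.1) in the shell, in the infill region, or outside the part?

At z = 6.24 mm: the 11.5×21.5 cube contributes its full rectangle; the 13.5×29 cube at (-2.5, 11.5) contributes its full rectangle; the 6×24.5 cube at (4.5, -0.5) contributes its full rectangle; Merging all regions: the regions partially overlap (shared area 254.00 mm²), so overlapping operands fuse into one piece — 1 connected region. Overall, the cross-section is a single solid region. The nearest boundary edge runs (-2.50, 11.50)→(-2.50, 40.50); distance from the point to it = 0.30 mm. The point is inside the cross-section, 0.30 mm from the nearest boundary — within the 0.8 mm shell band (2 × 0.4).

shell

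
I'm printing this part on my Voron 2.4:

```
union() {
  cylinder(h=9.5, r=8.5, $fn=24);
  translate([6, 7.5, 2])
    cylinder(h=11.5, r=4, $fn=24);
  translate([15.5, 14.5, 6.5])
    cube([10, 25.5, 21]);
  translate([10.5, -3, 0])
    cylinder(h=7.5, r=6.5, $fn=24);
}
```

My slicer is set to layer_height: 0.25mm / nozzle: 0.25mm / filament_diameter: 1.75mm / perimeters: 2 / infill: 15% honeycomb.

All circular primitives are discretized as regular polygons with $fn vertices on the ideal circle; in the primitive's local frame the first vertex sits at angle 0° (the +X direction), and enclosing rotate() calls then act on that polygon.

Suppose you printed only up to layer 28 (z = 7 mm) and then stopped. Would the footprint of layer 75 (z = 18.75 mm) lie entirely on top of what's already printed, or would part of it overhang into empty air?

entirely on top

Compare the two slices. At z = 7: the cylinder: section is a regular 24-gon, circumradius r=8.5 (area = (24/2)·8.500²·sin(360°/24) = 224.40 mm²); the r=4 cylinder at (6, 7.5) gives a regular 24-gon of circumradius 4 (constant along its height) (area = (24/2)·4.000²·sin(360°/24) = 49.69 mm²); the cube at (15.5, 14.5) is present — its section is the full 10×25.5 rectangle (area 255.00 mm²); the r=6.5 cylinder at (10.5, -3) gives a regular 24-gon of circumradius 6.5 (constant along its height) (area = (24/2)·6.500²·sin(360°/24) = 131.22 mm²); Combining (union): the regions partially overlap — summed areas 660.31 mm² minus the doubly-counted overlap 41.36 mm² gives 618.95 mm² — area = 618.95 mm². At z = 18.75: the cylinder is not intersected at this z (z outside [0, 9.5]); the cylinder at (6, 7.5) does not reach this height (z outside [2, 13.5]); the cube at (15.5, 14.5) is present — its section is the full 10×25.5 rectangle (area 255.00 mm²); the cylinder at (10.5, -3) is absent (z outside [0, 7.5]); Taking the union: only the 10×25.5 cube at (15.5, 14.5) is present, so the union is just that shape — area = 255.00 mm². Checking containment: the cross-section at z = 18.75 is a subset of the cross-section at z = 7.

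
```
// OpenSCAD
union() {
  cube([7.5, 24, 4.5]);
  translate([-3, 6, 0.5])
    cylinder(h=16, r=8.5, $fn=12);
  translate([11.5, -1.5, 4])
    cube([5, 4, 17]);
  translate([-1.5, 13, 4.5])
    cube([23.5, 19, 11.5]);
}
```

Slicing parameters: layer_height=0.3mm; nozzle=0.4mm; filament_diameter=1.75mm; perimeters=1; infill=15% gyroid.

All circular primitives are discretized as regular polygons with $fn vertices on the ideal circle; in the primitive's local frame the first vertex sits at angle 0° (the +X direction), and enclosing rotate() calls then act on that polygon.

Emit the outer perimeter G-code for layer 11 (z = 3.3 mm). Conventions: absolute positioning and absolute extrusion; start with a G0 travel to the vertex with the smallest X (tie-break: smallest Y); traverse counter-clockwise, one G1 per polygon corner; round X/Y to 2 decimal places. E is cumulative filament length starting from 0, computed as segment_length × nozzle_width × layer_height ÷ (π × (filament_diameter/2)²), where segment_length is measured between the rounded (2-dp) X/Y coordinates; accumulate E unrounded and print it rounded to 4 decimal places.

At z = 3.3 mm: the cube is present — its section is the full 7.5×24 rectangle; the r=8.5 cylinder at (-3, 6) gives a regular 12-gon of circumradius 8.5 (constant along its height); the cube at (11.5, -1.5) is not intersected at this z (z outside [4, 21]); the cube at (-1.5, 13) does not reach this height (z outside [4.5, 16]); Merging all regions: the regions partially overlap (shared area 56.95 mm²), so overlapping operands fuse into one piece — 1 connected region. The outline is a single polygon with 13 vertices. Extrusion per mm of travel: 0.4 × 0.3 / (π × 0.875²) = 0.049890. Accumulating E over each segment gives final E = 4.1167.

G0 X-11.50 Y6.00 Z3.30
G1 X-10.36 Y1.75 E0.2195
G1 X-7.25 Y-1.36 E0.4390
G1 X-3.00 Y-2.50 E0.6585
G1 X1.25 Y-1.36 E0.8780
G1 X2.61 Y0.00 E0.9740
G1 X7.50 Y0.00 E1.2179
G1 X7.50 Y24.00 E2.4153
G1 X0.00 Y24.00 E2.7895
G1 X0.00 Y13.70 E3.3033
G1 X-3.00 Y14.50 E3.4582
G1 X-7.25 Y13.36 E3.6778
G1 X-10.36 Y10.25 E3.8972
G1 X-11.50 Y6.00 E4.1167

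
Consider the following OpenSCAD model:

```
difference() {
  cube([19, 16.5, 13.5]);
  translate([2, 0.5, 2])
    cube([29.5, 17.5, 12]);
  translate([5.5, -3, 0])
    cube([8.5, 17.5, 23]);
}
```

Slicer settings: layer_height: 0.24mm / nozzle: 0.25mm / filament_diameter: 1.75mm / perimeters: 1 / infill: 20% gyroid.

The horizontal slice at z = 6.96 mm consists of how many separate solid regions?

2

At z = 6.96 mm: the cube (footprint 19×16.5) is included at this height; the cube at (2, 0.5) (footprint 29.5×17.5) is included at this height; the cube at (5.5, -3) (footprint 8.5×17.5) is included at this height; Taking the first minus the rest: starting from the 19×16.5 cube, the 29.5×17.5 cube at (2, 0.5) partially overlaps it — only the 272.00 mm² overlap (of its 516.25 mm²) is removed, clipping the outline; the 8.5×17.5 cube at (5.5, -3) partially overlaps it — only the 4.25 mm² overlap (of its 148.75 mm²) is removed, clipping the outline — 2 connected regions. The result has 2 disconnected regions.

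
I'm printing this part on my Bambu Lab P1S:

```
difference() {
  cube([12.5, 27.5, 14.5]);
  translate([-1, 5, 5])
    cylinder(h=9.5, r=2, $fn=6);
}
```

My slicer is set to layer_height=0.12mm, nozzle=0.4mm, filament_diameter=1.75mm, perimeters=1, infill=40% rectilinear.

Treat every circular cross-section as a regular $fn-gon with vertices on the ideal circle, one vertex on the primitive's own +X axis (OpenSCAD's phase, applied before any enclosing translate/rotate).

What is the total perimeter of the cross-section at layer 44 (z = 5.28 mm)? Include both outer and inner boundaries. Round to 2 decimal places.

At z = 5.28 mm: the cube is present — its section is the full 12.5×27.5 rectangle (perimeter 80.00 mm); the cylinder at (-1, 5): section is a regular 6-gon, circumradius r=2 (perimeter = 2·6·2.000·sin(180°/6) = 12.00 mm); Subtracting the remaining from the first: starting from the 12.5×27.5 cube, the r=2 cylinder at (-1, 5) partially overlaps it — only the 1.73 mm² overlap (of its 10.39 mm²) is removed, clipping the outline — boundary = 80.54 mm. Overall, the cross-section is a single solid region. Total boundary length (outer) = 80.54 mm.

80.54 mm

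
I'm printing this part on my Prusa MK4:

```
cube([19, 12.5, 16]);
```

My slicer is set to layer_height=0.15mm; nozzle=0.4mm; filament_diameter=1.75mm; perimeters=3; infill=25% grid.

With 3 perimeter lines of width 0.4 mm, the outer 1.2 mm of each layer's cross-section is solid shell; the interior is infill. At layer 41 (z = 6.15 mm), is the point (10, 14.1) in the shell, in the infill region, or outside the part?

At z = 6.15 mm: the cube (footprint 19×12.5) is included at this height. Overall, the cross-section is a single solid region. The nearest boundary edge runs (19.00, 12.50)→(0.00, 12.50); distance from the point to it = 1.60 mm. The point is not inside any of the regions above, so it lies outside the cross-section (1.60 mm from the nearest boundary).

outside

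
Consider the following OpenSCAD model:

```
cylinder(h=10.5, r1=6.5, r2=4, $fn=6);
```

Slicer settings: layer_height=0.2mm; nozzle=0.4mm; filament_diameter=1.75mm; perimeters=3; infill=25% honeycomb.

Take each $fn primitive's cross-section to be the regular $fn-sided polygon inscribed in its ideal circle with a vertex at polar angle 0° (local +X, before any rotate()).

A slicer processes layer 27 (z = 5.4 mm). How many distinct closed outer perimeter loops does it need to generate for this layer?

At z = 5.4 mm: the cone: at t=0.514 of its height the radius interpolates to r₁+(r₂−r₁)t = 5.214, giving a regular 6-gon of that circumradius. The result has 1 disconnected region.

1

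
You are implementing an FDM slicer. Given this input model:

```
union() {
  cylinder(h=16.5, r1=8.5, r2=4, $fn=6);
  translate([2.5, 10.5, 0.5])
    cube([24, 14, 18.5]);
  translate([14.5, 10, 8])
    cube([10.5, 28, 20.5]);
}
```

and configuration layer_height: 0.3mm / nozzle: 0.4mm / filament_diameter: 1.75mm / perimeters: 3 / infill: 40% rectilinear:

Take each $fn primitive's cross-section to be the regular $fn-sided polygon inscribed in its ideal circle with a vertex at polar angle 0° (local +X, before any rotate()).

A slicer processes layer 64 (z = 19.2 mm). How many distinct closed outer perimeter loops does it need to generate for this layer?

At z = 19.2 mm: the cone is absent (z outside [0, 16.5]); the cube at (2.5, 10.5) does not reach this height (z outside [0.5, 19]); the cube at (14.5, 10) is present — its section is the full 10.5×28 rectangle; Taking the union: only the 10.5×28 cube at (14.5, 10) is present, so the union is just that shape — 1 connected region. The result has 1 disconnected region.

1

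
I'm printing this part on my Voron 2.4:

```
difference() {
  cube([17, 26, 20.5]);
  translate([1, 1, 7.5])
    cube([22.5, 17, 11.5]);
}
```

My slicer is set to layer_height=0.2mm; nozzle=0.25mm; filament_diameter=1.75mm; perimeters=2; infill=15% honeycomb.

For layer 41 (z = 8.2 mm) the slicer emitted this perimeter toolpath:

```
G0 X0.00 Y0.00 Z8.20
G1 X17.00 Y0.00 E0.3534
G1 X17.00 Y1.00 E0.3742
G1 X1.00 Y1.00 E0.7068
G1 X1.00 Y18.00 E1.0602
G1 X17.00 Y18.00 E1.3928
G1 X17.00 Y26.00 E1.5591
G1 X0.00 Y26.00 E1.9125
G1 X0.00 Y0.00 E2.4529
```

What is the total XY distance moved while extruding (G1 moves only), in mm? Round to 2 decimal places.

Sum the Euclidean lengths of each G1 segment: total = 118.00 mm.

118.00 mm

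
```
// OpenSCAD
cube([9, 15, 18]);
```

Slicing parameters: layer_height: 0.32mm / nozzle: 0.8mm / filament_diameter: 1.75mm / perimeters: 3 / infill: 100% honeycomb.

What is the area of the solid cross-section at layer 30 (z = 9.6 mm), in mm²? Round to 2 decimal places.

At z = 9.6 mm: the cube (footprint 9×15) is included at this height (area 135.00 mm²). Overall, the cross-section is a single solid region. Net area = 135.00 mm².

135.00 mm²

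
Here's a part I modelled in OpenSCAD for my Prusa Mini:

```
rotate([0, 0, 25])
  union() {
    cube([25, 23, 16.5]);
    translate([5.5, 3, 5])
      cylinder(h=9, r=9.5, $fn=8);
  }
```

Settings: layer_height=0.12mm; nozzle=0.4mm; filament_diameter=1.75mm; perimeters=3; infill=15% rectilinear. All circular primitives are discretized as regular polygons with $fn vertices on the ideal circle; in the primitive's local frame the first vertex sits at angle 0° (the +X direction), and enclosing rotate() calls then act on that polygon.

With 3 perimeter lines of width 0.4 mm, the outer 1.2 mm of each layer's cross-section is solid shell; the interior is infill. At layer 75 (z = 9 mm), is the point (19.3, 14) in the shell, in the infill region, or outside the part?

At z = 9 mm: the cube is present — its section is the full 25×23 rectangle; the r=9.5 cylinder at (5.5, 3) gives a regular 8-gon of circumradius 9.5 (constant along its height); Merging all regions: the regions partially overlap (shared area 152.94 mm²), so overlapping operands fuse into one piece — 1 connected region; (whole slice rotated 25° about Z — lengths, areas and connectivity unchanged). Overall, the cross-section is a single solid region. Undo the 25° rotation: the query point maps to (23.408, 4.532) in the un-rotated model frame. The nearest boundary edge runs (25.00, 23.00)→(25.00, 0.00); distance from the point to it = 1.59 mm. The point is inside the cross-section and 1.59 mm from the nearest boundary — more than the 1.2 mm shell width (3 × 0.4), so it's in the infill interior.

infill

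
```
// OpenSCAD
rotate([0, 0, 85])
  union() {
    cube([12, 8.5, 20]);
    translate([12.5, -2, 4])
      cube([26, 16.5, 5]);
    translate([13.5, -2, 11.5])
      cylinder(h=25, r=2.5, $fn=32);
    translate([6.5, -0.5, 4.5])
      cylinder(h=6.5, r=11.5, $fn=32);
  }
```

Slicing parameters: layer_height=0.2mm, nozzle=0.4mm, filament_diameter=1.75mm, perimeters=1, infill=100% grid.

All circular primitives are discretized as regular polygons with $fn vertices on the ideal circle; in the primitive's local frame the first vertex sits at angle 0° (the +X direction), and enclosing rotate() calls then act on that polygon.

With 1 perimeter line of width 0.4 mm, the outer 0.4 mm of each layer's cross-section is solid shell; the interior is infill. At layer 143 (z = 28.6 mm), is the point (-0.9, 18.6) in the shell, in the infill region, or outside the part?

outside

At z = 28.6 mm: the cube is not intersected at this z (z outside [0, 20]); the cube at (12.5, -2) is not intersected at this z (z outside [4, 9]); the r=2.5 cylinder at (13.5, -2) contributes a regular 32-gon of circumradius 2.5; the cylinder at (6.5, -0.5) is absent (z outside [4.5, 11]); Taking the union: only the r=2.5 cylinder at (13.5, -2) is present, so the union is just that shape — 1 connected region; (whole slice rotated 85° about Z — lengths, areas and connectivity unchanged). Overall, the cross-section is a single solid region. Undo the 85° rotation: the query point maps to (18.451, 2.518) in the un-rotated model frame. The nearest boundary edge runs (15.58, -0.61)→(15.27, -0.23); distance from the point to it = 4.21 mm. The point is not inside any of the regions above, so it lies outside the cross-section (4.21 mm from the nearest boundary).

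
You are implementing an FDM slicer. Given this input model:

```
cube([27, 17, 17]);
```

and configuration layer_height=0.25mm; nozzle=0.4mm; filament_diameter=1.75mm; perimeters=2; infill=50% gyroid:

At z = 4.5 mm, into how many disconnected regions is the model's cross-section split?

1

At z = 4.5 mm: the cube is present — its section is the full 27×17 rectangle. The result has 1 disconnected region.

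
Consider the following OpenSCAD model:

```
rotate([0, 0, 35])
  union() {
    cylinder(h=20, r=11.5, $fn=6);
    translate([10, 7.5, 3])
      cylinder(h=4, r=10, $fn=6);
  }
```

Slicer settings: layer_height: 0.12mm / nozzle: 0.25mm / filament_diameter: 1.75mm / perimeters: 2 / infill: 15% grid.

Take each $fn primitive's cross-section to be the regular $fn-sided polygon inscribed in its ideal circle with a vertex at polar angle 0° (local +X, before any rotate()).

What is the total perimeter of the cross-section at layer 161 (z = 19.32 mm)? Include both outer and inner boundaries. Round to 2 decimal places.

At z = 19.32 mm: the r=11.5 cylinder contributes a regular 6-gon of circumradius 11.5 (perimeter = 2·6·11.500·sin(180°/6) = 69.00 mm); the cylinder at (10, 7.5) is not intersected at this z (z outside [3, 7]); Taking the union: only the r=11.5 cylinder is present, so the union is just that shape — boundary = 69.00 mm; (whole slice rotated 35° about Z — lengths, areas and connectivity unchanged). Overall, the cross-section is a single solid region. Total boundary length (outer) = 69.00 mm.

69.00 mm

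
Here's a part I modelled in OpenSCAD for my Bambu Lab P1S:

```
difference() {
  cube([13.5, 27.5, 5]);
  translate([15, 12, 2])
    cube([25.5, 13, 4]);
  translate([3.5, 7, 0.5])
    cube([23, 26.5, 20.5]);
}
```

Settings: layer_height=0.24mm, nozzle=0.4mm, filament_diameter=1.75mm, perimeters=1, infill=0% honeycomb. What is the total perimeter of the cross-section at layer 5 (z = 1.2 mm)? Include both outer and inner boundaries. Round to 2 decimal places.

82.00 mm

At z = 1.2 mm: the cube is present — its section is the full 13.5×27.5 rectangle (perimeter 82.00 mm); the cube at (15, 12) is absent (z outside [2, 6]); the 23×26.5 cube at (3.5, 7) contributes its full rectangle (perimeter 99.00 mm); After the difference (first − rest): starting from the 13.5×27.5 cube, the 23×26.5 cube at (3.5, 7) partially overlaps it — only the 205.00 mm² overlap (of its 609.50 mm²) is removed, clipping the outline — boundary = 82.00 mm. Overall, the cross-section is a single solid region. Total boundary length (outer) = 82.00 mm.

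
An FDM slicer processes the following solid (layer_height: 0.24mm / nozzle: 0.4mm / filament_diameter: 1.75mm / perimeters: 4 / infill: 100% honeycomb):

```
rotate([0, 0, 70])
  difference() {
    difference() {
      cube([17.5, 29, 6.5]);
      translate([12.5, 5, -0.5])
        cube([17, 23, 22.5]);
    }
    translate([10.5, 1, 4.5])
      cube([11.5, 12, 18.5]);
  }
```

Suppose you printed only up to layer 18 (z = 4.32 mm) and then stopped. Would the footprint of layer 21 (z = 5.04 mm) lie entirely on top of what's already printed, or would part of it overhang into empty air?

entirely on top

Compare the two slices. At z = 4.32: the cube is present — its section is the full 17.5×29 rectangle (area 507.50 mm²); the cube at (12.5, 5) (footprint 17×23) is included at this height (area 391.00 mm²); After the difference (first − rest): starting from the 17.5×29 cube (507.50 mm²), the 17×23 cube at (12.5, 5) partially overlaps it — only the 115.00 mm² overlap (of its 391.00 mm²) is removed, clipping the outline — area = 392.50 mm²; the cube at (10.5, 1) is absent (z outside [4.5, 23]); Subtracting the remaining from the first: none of the subtracted shapes is present at this height, so the result so far is unchanged — area = 392.50 mm²; (whole slice rotated 70° about Z — lengths, areas and connectivity unchanged). At z = 5.04: the 17.5×29 cube contributes its full rectangle (area 507.50 mm²); the 17×23 cube at (12.5, 5) contributes its full rectangle (area 391.00 mm²); Taking the first minus the rest: starting from the 17.5×29 cube (507.50 mm²), the 17×23 cube at (12.5, 5) partially overlaps it — only the 115.00 mm² overlap (of its 391.00 mm²) is removed, clipping the outline — area = 392.50 mm²; the 11.5×12 cube at (10.5, 1) contributes its full rectangle (area 138.00 mm²); After the difference (first − rest): starting from the result so far (392.50 mm²), the 11.5×12 cube at (10.5, 1) partially overlaps it — only the 44.00 mm² overlap (of its 138.00 mm²) is removed, clipping the outline — area = 348.50 mm²; (rotated 70° about Z; rotation is an isometry so areas/perimeters/island counts are preserved). Checking containment: the cross-section at z = 5.04 is a subset of the cross-section at z = 4.32.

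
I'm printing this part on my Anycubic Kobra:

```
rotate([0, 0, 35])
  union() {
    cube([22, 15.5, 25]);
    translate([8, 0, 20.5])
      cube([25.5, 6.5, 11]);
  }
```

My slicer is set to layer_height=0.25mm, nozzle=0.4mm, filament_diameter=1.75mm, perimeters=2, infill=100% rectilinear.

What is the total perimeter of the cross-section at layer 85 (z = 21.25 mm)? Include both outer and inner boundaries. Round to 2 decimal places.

At z = 21.25 mm: the cube is present — its section is the full 22×15.5 rectangle (perimeter 75.00 mm); the cube at (8, 0) (footprint 25.5×6.5) is included at this height (perimeter 64.00 mm); Combining (union): the regions partially overlap (shared area 91.00 mm²), so the edge portions inside another operand are dropped and the merged outline is re-measured after clipping — boundary = 98.00 mm; (rotated 35° about Z; rotation is an isometry so areas/perimeters/island counts are preserved). Overall, the cross-section is a single solid region. Total boundary length (outer) = 98.00 mm.

98.00 mm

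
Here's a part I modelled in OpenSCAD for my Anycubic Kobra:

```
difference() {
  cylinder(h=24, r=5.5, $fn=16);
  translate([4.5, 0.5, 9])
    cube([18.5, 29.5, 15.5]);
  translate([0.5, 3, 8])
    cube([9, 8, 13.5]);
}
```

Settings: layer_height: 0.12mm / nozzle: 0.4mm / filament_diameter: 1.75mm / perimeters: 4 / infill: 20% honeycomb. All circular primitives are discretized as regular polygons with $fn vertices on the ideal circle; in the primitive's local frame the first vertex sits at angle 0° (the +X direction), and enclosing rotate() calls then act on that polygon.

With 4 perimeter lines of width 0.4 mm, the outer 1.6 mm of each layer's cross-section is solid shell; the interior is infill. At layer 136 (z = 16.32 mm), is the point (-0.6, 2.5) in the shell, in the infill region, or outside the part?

shell

At z = 16.32 mm: the r=5.5 cylinder contributes a regular 16-gon of circumradius 5.5; the cube at (4.5, 0.5) (footprint 18.5×29.5) is included at this height; the cube at (0.5, 3) is present — its section is the full 9×8 rectangle; Taking the first minus the rest: starting from the r=5.5 cylinder, the 18.5×29.5 cube at (4.5, 0.5) partially overlaps it — only the 1.44 mm² overlap (of its 545.75 mm²) is removed, clipping the outline; the 9×8 cube at (0.5, 3) partially overlaps it — only the 6.51 mm² overlap (of its 72.00 mm²) is removed, clipping the outline — 1 connected region. Overall, the cross-section is a single solid region. The nearest boundary edge runs (0.50, 5.40)→(0.50, 3.00); distance from the point to it = 1.21 mm. The point is inside the cross-section, 1.21 mm from the nearest boundary — within the 1.6 mm shell band (4 × 0.4).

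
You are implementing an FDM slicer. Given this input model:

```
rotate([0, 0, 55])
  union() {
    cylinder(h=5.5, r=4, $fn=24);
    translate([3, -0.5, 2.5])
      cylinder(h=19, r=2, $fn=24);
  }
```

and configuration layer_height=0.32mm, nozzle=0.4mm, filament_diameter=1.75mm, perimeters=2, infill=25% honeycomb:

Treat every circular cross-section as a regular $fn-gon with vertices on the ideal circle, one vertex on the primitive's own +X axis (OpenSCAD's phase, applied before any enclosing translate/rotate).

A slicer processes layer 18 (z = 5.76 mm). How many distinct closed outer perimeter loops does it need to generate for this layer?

At z = 5.76 mm: the cylinder is not intersected at this z (z outside [0, 5.5]); the cylinder at (3, -0.5): section is a regular 24-gon, circumradius r=2; Taking the union: only the r=2 cylinder at (3, -0.5) is present, so the union is just that shape — 1 connected region; (rotated 55° about Z; rotation is an isometry so areas/perimeters/island counts are preserved). The result has 1 disconnected region.

1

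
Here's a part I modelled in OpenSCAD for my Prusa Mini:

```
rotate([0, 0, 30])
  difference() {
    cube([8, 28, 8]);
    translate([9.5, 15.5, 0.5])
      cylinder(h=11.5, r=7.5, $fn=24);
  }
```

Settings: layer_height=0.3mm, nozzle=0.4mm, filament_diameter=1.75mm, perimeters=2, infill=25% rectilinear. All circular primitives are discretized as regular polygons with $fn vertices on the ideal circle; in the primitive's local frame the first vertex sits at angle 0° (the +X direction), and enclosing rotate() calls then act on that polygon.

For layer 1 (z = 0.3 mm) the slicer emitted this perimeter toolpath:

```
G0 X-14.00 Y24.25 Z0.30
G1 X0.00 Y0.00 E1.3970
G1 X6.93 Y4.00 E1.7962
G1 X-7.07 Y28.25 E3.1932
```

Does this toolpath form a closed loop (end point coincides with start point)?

Start point (G0): (-14.00, 24.25). End point (last G1): the path does not return to the start — open.

no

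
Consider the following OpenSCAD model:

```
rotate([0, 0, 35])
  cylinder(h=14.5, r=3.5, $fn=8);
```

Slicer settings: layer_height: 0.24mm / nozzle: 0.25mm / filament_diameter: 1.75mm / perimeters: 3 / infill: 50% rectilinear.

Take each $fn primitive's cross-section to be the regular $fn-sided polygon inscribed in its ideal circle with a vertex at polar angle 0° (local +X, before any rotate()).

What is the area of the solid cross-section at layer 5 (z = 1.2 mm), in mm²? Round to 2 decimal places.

At z = 1.2 mm: the cylinder: section is a regular 8-gon, circumradius r=3.5 (area = (8/2)·3.500²·sin(360°/8) = 34.65 mm²); (rotated 35° about Z; rotation is an isometry so areas/perimeters/island counts are preserved). Overall, the cross-section is a single solid region. Net area = 34.65 mm².

34.65 mm²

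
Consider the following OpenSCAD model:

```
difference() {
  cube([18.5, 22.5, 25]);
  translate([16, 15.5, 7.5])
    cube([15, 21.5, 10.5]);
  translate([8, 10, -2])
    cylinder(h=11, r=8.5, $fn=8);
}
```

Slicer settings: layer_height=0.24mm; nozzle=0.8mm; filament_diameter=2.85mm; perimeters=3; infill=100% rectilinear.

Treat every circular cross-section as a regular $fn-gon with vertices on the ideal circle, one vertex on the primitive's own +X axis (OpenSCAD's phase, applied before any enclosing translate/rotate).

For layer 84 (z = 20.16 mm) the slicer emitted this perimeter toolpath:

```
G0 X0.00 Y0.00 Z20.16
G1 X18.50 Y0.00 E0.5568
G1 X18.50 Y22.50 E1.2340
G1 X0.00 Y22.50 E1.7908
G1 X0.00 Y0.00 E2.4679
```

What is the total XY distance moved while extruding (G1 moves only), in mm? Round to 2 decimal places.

Sum the Euclidean lengths of each G1 segment: total = 82.00 mm.

82.00 mm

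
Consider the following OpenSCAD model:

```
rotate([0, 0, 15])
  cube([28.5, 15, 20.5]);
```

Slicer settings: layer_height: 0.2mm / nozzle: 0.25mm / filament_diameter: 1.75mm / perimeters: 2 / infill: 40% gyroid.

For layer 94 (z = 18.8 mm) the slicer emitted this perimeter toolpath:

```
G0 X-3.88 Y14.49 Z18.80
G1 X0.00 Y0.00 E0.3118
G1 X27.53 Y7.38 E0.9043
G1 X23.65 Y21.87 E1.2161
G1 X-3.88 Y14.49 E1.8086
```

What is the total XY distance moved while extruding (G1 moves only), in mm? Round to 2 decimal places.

87.01 mm

Sum the Euclidean lengths of each G1 segment: total = 87.01 mm.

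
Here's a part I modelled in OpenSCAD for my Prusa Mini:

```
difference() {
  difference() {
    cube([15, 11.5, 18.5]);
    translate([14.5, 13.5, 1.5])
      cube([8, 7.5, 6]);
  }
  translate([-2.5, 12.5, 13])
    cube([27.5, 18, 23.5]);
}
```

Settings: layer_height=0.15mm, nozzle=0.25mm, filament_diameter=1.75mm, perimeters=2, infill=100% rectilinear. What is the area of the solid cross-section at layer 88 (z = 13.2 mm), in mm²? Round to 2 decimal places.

172.50 mm²

At z = 13.2 mm: the 15×11.5 cube contributes its full rectangle (area 172.50 mm²); the cube at (14.5, 13.5) is absent (z outside [1.5, 7.5]); Taking the first minus the rest: none of the subtracted shapes is present at this height, so the 15×11.5 cube is unchanged — area = 172.50 mm²; the 27.5×18 cube at (-2.5, 12.5) contributes its full rectangle (area 495.00 mm²); Taking the first minus the rest: starting from the result so far (172.50 mm²), the 27.5×18 cube at (-2.5, 12.5) misses the remaining region (no effect) — area = 172.50 mm². Overall, the cross-section is a single solid region. Net area = 172.50 mm².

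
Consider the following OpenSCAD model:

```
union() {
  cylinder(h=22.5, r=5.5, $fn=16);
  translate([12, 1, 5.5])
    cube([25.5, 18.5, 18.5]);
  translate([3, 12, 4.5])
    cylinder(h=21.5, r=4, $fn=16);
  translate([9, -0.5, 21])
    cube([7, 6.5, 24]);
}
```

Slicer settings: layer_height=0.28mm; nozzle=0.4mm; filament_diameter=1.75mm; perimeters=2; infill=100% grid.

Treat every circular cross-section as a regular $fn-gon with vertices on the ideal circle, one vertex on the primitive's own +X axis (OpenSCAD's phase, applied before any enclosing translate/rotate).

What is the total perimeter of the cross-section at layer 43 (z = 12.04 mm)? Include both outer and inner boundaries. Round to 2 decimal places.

147.31 mm

At z = 12.04 mm: the r=5.5 cylinder gives a regular 16-gon of circumradius 5.5 (constant along its height) (perimeter = 2·16·5.500·sin(180°/16) = 34.34 mm); the 25.5×18.5 cube at (12, 1) contributes its full rectangle (perimeter 88.00 mm); the r=4 cylinder at (3, 12) gives a regular 16-gon of circumradius 4 (constant along its height) (perimeter = 2·16·4.000·sin(180°/16) = 24.97 mm); the cube at (9, -0.5) is absent (z outside [21, 45]); Combining (union): the 3 present regions are separate (no shared area or edge), so areas and boundary lengths simply add and each stays a separate island — boundary = 147.31 mm. Overall, the cross-section has 3 separate islands. Total boundary length (outer) = 147.31 mm.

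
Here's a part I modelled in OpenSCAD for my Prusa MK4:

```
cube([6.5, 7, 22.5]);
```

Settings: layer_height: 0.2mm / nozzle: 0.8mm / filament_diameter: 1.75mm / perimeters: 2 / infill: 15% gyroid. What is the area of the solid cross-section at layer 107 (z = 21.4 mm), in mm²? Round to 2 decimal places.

At z = 21.4 mm: the 6.5×7 cube contributes its full rectangle (area 45.50 mm²). Overall, the cross-section is a single solid region. Net area = 45.50 mm².

45.50 mm²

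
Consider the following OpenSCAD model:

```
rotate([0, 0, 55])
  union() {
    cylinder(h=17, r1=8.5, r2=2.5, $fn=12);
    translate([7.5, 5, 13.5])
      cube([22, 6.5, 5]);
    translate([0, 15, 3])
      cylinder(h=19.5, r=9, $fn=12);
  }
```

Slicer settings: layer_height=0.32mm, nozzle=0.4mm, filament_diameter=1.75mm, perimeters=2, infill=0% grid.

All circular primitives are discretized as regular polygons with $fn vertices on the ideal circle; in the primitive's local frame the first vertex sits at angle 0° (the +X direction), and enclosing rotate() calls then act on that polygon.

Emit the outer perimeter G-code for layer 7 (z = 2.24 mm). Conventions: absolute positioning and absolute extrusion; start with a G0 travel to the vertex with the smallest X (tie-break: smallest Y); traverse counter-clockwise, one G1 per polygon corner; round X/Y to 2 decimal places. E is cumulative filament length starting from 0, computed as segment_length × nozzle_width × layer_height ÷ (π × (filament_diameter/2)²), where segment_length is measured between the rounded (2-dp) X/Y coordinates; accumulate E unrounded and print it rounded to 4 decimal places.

G0 X-7.68 Y0.67 Z2.24
G1 X-6.99 Y-3.26 E0.2123
G1 X-4.42 Y-6.32 E0.4250
G1 X-0.67 Y-7.68 E0.6373
G1 X3.26 Y-6.99 E0.8496
G1 X6.32 Y-4.42 E1.0623
G1 X7.68 Y-0.67 E1.2745
G1 X6.99 Y3.26 E1.4869
G1 X4.42 Y6.32 E1.6995
G1 X0.67 Y7.68 E1.9118
G1 X-3.26 Y6.99 E2.1242
G1 X-6.32 Y4.42 E2.3368
G1 X-7.68 Y0.67 E2.5491

At z = 2.24 mm: the cone: at t=0.132 of its height the radius interpolates to r₁+(r₂−r₁)t = 7.709, giving a regular 12-gon of that circumradius; the cube at (7.5, 5) is not intersected at this z (z outside [13.5, 18.5]); the cylinder at (0, 15) is absent (z outside [3, 22.5]); Taking the union: only the cone is present, so the union is just that shape — 1 connected region; (whole slice rotated 55° about Z — lengths, areas and connectivity unchanged). The outline is a single polygon with 12 vertices. Extrusion per mm of travel: 0.4 × 0.32 / (π × 0.875²) = 0.053216. Accumulating E over each segment gives final E = 2.5491.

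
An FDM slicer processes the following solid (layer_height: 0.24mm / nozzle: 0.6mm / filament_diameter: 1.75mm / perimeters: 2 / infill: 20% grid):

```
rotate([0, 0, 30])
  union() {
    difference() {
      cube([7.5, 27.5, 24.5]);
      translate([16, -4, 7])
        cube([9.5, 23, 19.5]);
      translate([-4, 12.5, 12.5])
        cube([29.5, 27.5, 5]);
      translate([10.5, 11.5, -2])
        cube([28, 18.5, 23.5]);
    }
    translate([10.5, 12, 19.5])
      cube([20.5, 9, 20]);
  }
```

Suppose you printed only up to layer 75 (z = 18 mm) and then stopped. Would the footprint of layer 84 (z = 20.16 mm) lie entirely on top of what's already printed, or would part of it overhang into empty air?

part overhangs

Compare the two slices. At z = 18: the cube is present — its section is the full 7.5×27.5 rectangle (area 206.25 mm²); the 9.5×23 cube at (16, -4) contributes its full rectangle (area 218.50 mm²); the cube at (-4, 12.5) is absent (z outside [12.5, 17.5]); the 28×18.5 cube at (10.5, 11.5) contributes its full rectangle (area 518.00 mm²); Taking the first minus the rest: starting from the 7.5×27.5 cube (206.25 mm²), the 9.5×23 cube at (16, -4) misses the remaining region (no effect); the 28×18.5 cube at (10.5, 11.5) misses the remaining region (no effect) — area = 206.25 mm²; the cube at (10.5, 12) does not reach this height (z outside [19.5, 39.5]); Combining (union): only the result so far is present, so the union is just that shape — area = 206.25 mm²; (whole slice rotated 30° about Z — lengths, areas and connectivity unchanged). At z = 20.16: the cube (footprint 7.5×27.5) is included at this height (area 206.25 mm²); the cube at (16, -4) is present — its section is the full 9.5×23 rectangle (area 218.50 mm²); the cube at (-4, 12.5) is not intersected at this z (z outside [12.5, 17.5]); the cube at (10.5, 11.5) is present — its section is the full 28×18.5 rectangle (area 518.00 mm²); After the difference (first − rest): starting from the 7.5×27.5 cube (206.25 mm²), the 9.5×23 cube at (16, -4) misses the remaining region (no effect); the 28×18.5 cube at (10.5, 11.5) misses the remaining region (no effect) — area = 206.25 mm²; the cube at (10.5, 12) (footprint 20.5×9) is included at this height (area 184.50 mm²); Taking the union: the 2 present regions are separate (no shared area or edge), so areas and boundary lengths simply add and each stays a separate island — area = 390.75 mm²; (rotated 30° about Z; rotation is an isometry so areas/perimeters/island counts are preserved). Checking containment: at z = 20.16 the cross-section extends beyond the z = 18 cross-section by about 184.50 mm².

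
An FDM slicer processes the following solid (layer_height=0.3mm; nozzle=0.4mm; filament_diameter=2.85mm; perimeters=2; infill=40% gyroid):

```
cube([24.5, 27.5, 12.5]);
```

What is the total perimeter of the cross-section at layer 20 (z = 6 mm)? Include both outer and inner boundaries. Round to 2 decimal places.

104.00 mm

At z = 6 mm: the cube (footprint 24.5×27.5) is included at this height (perimeter 104.00 mm). Overall, the cross-section is a single solid region. Total boundary length (outer) = 104.00 mm.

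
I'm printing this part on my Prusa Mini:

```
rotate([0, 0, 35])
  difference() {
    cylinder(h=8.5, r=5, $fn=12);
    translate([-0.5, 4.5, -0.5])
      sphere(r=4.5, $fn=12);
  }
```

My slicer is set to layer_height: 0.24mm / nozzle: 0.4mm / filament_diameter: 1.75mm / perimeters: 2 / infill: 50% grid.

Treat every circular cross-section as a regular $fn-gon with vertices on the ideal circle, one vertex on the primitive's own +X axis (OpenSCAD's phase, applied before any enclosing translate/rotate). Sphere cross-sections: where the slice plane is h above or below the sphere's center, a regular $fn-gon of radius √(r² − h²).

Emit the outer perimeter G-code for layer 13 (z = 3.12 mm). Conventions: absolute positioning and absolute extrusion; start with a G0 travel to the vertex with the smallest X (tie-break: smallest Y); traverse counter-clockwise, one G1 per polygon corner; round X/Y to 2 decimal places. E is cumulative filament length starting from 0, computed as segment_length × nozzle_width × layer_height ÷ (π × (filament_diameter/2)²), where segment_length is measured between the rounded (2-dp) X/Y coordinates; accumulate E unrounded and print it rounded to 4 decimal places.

G0 X-4.98 Y-0.44 Z3.12
G1 X-4.10 Y-2.87 E0.1032
G1 X-2.11 Y-4.53 E0.2066
G1 X0.44 Y-4.98 E0.3099
G1 X2.87 Y-4.10 E0.4131
G1 X4.53 Y-2.11 E0.5165
G1 X4.98 Y0.44 E0.6199
G1 X4.10 Y2.87 E0.7230
G1 X2.11 Y4.53 E0.8264
G1 X-0.44 Y4.98 E0.9298
G1 X-0.77 Y4.86 E0.9438
G1 X-0.33 Y3.63 E0.9959
G1 X-0.57 Y2.27 E1.0511
G1 X-1.46 Y1.21 E1.1063
G1 X-2.76 Y0.74 E1.1615
G1 X-4.12 Y0.98 E1.2166
G1 X-4.65 Y1.42 E1.2441
G1 X-4.98 Y-0.44 E1.3195

At z = 3.12 mm: the cylinder: section is a regular 12-gon, circumradius r=5; the r=4.5 sphere at (-0.5, 4.5) slices to a regular 12-gon of circumradius 2.673 (√(r²−h²) with h=3.62 from center); Subtracting the remaining from the first: starting from the r=5 cylinder, the r=4.5 sphere at (-0.5, 4.5) partially overlaps it — only the 11.32 mm² overlap (of its 21.44 mm²) is removed, clipping the outline — 1 connected region; (rotated 35° about Z; rotation is an isometry so areas/perimeters/island counts are preserved). The outline is a single polygon with 17 vertices. Extrusion per mm of travel: 0.4 × 0.24 / (π × 0.875²) = 0.039912. Accumulating E over each segment gives final E = 1.3195.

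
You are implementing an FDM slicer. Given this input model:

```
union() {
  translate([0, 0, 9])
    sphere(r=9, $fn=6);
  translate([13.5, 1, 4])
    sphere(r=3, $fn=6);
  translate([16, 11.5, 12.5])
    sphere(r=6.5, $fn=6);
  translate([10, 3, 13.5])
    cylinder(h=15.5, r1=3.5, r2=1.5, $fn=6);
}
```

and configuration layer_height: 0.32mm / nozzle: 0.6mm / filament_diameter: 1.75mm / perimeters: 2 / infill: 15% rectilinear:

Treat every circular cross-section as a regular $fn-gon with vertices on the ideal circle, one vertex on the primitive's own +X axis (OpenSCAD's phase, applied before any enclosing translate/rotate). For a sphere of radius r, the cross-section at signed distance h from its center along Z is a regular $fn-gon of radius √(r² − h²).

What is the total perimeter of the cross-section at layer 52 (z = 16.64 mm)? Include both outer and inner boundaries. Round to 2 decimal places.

77.18 mm

At z = 16.64 mm: the sphere: section is a regular 6-gon, circumradius = √(r²−h²) = √(9²−7.64²) = 4.757 (perimeter = 2·6·4.757·sin(180°/6) = 28.54 mm); the sphere at (13.5, 1) does not reach this height (|z−center|=12.640 > r=3); the sphere at (16, 11.5): section is a regular 6-gon, circumradius = √(r²−h²) = √(6.5²−4.14²) = 5.011 (perimeter = 2·6·5.011·sin(180°/6) = 30.07 mm); the cone at (10, 3): at t=0.203 of its height the radius interpolates to r₁+(r₂−r₁)t = 3.095, giving a regular 6-gon of that circumradius (perimeter = 2·6·3.095·sin(180°/6) = 18.57 mm); Merging all regions: the 3 present regions are separate (no shared area or edge), so areas and boundary lengths simply add and each stays a separate island — boundary = 77.18 mm. Overall, the cross-section has 3 separate islands. Total boundary length (outer) = 77.18 mm.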